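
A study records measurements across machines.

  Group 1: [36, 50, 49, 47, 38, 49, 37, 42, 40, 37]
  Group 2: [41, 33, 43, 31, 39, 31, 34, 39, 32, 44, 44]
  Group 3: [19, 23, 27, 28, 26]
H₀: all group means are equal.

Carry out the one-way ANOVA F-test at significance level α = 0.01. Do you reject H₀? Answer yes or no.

reject H₀: yes

Group means [42.50, 37.36, 24.60], grand mean 36.885
SSB = Σnᵢ(x̄ᵢ−x̄)² = 1072.408; SSW = ΣΣ(x−x̄ᵢ)² = 622.245
MSB = 1072.408/2 = 536.2042; MSW = 622.245/23 = 27.0542
F = MSB/MSW = 19.8197
df = (2, 23)
p-value (upper-tail) = 0.00001
At α=0.01: p < α → reject H₀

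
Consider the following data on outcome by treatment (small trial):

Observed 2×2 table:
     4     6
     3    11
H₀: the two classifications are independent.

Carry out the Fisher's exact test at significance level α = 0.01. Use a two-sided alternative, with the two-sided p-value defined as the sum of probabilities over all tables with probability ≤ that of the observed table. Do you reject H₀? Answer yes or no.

reject H₀: no

Margins: r₁=10, r₂=14, c₁=7, c₂=17, n=24
p_obs = C(10,4)·C(14,3)/C(24,7); sum pmf over tables with pmf ≤ p_obs
p-value (two-sided) = 0.39264
At α=0.01: p ≥ α → fail to reject H₀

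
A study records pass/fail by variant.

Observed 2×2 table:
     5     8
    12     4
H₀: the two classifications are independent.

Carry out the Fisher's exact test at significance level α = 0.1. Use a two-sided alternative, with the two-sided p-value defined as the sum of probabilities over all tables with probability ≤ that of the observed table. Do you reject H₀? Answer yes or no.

Margins: r₁=13, r₂=16, c₁=17, c₂=12, n=29
p_obs = C(13,5)·C(16,12)/C(29,17); sum pmf over tables with pmf ≤ p_obs
p-value (two-sided) = 0.06670
At α=0.1: p < α → reject H₀

reject H₀: yes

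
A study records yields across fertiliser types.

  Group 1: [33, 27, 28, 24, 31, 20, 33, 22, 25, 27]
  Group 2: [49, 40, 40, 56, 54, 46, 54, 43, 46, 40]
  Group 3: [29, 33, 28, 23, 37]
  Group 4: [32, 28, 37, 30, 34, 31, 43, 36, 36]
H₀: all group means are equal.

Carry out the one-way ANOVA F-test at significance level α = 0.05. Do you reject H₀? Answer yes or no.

Group means [27.00, 46.80, 30.00, 34.11], grand mean 35.147
SSB = Σnᵢ(x̄ᵢ−x̄)² = 2163.776; SSW = ΣΣ(x−x̄ᵢ)² = 798.489
MSB = 2163.776/3 = 721.2586; MSW = 798.489/30 = 26.6163
F = MSB/MSW = 27.0984
df = (3, 30)
p-value (upper-tail) = 0.00000
At α=0.05: p < α → reject H₀

reject H₀: yes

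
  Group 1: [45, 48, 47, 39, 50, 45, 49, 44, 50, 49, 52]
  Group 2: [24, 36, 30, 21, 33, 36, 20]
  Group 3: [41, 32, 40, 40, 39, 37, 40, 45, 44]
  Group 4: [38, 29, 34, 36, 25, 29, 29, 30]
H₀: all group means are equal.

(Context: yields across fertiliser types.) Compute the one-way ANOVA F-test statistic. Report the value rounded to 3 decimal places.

test statistic = 29.954

Group means [47.09, 28.57, 39.78, 31.25], grand mean 37.886
SSB = Σnᵢ(x̄ᵢ−x̄)² = 1923.864; SSW = ΣΣ(x−x̄ᵢ)² = 663.679
MSB = 1923.864/3 = 641.2880; MSW = 663.679/31 = 21.4090
F = MSB/MSW = 29.9541
df = (3, 31)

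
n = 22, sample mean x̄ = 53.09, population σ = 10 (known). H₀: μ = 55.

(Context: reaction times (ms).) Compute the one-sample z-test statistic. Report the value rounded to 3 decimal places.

SE = σ/√n = 10/√22 = 2.1320
z = (x̄−μ₀)/SE = (53.09−55)/2.1320 = -0.8959

test statistic = -0.896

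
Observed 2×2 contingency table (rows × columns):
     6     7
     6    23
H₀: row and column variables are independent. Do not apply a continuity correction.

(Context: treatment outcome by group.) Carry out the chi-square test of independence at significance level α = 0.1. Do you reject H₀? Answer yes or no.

reject H₀: yes

Row totals [13, 29], col totals [12, 30], n=42
χ² = (6−3.71)²/3.71 + (7−9.29)²/9.29 + (6−8.29)²/8.29 + (23−20.71)²/20.71 = 2.8520
df = 1
p-value (upper-tail) = 0.09126
At α=0.1: p < α → reject H₀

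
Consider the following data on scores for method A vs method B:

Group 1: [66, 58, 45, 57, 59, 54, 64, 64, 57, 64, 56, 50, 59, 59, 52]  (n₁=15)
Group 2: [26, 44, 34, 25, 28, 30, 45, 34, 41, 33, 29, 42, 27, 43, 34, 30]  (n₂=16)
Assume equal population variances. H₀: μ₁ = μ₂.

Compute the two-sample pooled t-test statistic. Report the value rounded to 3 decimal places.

test statistic = 10.326

x̄₁=57.600, s₁=5.755, n₁=15
x̄₂=34.062, s₂=6.846, n₂=16
s_p² = [14·5.755² + 15·6.846²]/29 = 40.2254
SE = √(s_p²·(1/15+1/16)) = 2.2794
t = (57.600−34.062)/2.2794 = 10.3261
df = 29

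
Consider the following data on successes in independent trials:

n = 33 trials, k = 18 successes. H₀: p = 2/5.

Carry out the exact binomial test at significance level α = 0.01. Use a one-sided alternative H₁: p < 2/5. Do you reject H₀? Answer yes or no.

reject H₀: no

Exact binomial: n=33, k=18, p₀=2/5=0.4000
P(X≤18) from Σ C(n,i)·p₀^i·(1−p₀)^(n−i)
p-value (one-sided, H₁ less) = 0.96896
At α=0.01: p ≥ α → fail to reject H₀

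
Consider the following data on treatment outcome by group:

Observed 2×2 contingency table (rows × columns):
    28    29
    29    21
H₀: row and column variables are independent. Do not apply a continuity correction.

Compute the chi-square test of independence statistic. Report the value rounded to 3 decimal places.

test statistic = 0.843

Row totals [57, 50], col totals [57, 50], n=107
χ² = (28−30.36)²/30.36 + (29−26.64)²/26.64 + (29−26.64)²/26.64 + (21−23.36)²/23.36 = 0.8432
df = 1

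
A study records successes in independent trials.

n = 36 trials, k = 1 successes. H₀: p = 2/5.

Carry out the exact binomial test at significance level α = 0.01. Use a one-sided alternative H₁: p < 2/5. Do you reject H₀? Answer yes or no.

Exact binomial: n=36, k=1, p₀=2/5=0.4000
P(X≤1) from Σ C(n,i)·p₀^i·(1−p₀)^(n−i)
p-value (one-sided, H₁ less) = 0.00000
At α=0.01: p < α → reject H₀

reject H₀: yes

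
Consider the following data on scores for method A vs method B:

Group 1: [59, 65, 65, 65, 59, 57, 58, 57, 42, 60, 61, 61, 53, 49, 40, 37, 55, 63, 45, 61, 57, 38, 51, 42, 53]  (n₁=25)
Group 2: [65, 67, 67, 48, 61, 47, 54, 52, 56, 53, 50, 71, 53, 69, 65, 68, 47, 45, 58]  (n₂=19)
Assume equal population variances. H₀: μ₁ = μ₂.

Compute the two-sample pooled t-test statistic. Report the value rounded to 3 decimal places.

test statistic = -1.341

x̄₁=54.120, s₁=8.819, n₁=25
x̄₂=57.684, s₂=8.622, n₂=19
s_p² = [24·8.819² + 18·8.622²]/42 = 76.3035
SE = √(s_p²·(1/25+1/19)) = 2.6586
t = (54.120−57.684)/2.6586 = -1.3406
df = 42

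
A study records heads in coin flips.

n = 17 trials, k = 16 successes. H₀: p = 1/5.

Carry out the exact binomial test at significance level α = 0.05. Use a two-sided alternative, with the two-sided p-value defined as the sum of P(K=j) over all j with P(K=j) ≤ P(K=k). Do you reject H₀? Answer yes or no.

Exact binomial: n=17, k=16, p₀=1/5=0.2000
P(X=j) = C(n,j)·p₀^j·(1−p₀)^(n−j); p = Σ P(X=j) over j with P(X=j) ≤ P(X=16)
p-value (two-sided) = 0.00000
At α=0.05: p < α → reject H₀

reject H₀: yes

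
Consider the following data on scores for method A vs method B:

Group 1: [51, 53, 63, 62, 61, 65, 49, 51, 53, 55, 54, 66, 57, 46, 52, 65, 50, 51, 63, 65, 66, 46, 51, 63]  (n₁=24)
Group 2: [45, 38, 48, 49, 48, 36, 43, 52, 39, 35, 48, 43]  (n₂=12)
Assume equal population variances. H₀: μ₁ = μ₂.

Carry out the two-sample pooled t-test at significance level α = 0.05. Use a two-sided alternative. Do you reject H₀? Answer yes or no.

reject H₀: yes

x̄₁=56.583, s₁=6.814, n₁=24
x̄₂=43.667, s₂=5.598, n₂=12
s_p² = [23·6.814² + 11·5.598²]/34 = 41.5441
SE = √(s_p²·(1/24+1/12)) = 2.2788
t = (56.583−43.667)/2.2788 = 5.6681
df = 34
p-value (two-sided) = 0.00000
At α=0.05: p < α → reject H₀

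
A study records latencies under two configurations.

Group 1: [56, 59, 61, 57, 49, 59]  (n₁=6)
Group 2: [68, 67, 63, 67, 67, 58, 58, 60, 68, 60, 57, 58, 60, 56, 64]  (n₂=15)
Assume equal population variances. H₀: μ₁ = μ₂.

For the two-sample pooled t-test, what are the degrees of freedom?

degrees of freedom = 19

df = n₁ + n₂ − 2 = 6 + 15 − 2 = 19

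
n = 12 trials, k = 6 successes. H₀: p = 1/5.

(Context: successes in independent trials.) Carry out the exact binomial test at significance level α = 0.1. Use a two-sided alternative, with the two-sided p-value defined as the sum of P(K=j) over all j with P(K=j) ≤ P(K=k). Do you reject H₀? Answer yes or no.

Exact binomial: n=12, k=6, p₀=1/5=0.2000
P(X=j) = C(n,j)·p₀^j·(1−p₀)^(n−j); p = Σ P(X=j) over j with P(X=j) ≤ P(X=6)
p-value (two-sided) = 0.01941
At α=0.1: p < α → reject H₀

reject H₀: yes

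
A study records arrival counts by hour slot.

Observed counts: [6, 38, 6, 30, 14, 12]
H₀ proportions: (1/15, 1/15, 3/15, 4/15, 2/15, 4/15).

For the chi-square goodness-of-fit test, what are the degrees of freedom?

degrees of freedom = 5

df = k − 1 = 6 − 1 = 5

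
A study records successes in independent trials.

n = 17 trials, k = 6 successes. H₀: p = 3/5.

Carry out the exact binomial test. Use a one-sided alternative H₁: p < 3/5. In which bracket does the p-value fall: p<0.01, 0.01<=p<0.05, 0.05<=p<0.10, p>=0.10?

Exact binomial: n=17, k=6, p₀=3/5=0.6000
P(X≤6) from Σ C(n,i)·p₀^i·(1−p₀)^(n−i)
p-value (one-sided, H₁ less) = 0.03481
→ bracket: 0.01<=p<0.05

p-value bracket: 0.01<=p<0.05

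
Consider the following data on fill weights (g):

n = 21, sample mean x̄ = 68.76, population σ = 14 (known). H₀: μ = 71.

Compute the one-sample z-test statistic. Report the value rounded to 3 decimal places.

test statistic = -0.733

SE = σ/√n = 14/√21 = 3.0551
z = (x̄−μ₀)/SE = (68.76−71)/3.0551 = -0.7332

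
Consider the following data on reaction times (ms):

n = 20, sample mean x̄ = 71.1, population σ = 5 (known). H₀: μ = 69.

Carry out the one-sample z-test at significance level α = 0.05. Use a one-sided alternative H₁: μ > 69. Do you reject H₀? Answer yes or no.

SE = σ/√n = 5/√20 = 1.1180
z = (x̄−μ₀)/SE = (71.1−69)/1.1180 = 1.8783
p-value (one-sided, H₁ greater) = 0.03017
At α=0.05: p < α → reject H₀

reject H₀: yes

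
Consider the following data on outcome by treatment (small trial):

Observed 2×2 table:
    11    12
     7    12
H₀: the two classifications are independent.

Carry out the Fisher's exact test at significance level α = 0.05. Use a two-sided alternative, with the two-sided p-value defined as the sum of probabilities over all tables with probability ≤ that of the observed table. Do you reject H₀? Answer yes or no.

reject H₀: no

Margins: r₁=23, r₂=19, c₁=18, c₂=24, n=42
p_obs = C(23,11)·C(19,7)/C(42,18); sum pmf over tables with pmf ≤ p_obs
p-value (two-sided) = 0.54209
At α=0.05: p ≥ α → fail to reject H₀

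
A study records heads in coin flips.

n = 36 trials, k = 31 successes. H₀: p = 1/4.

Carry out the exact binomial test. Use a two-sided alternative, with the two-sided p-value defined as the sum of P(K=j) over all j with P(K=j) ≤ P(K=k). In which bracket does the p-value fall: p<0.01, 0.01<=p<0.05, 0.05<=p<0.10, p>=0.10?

Exact binomial: n=36, k=31, p₀=1/4=0.2500
P(X=j) = C(n,j)·p₀^j·(1−p₀)^(n−j); p = Σ P(X=j) over j with P(X=j) ≤ P(X=31)
p-value (two-sided) = 0.00000
→ bracket: p<0.01

p-value bracket: p<0.01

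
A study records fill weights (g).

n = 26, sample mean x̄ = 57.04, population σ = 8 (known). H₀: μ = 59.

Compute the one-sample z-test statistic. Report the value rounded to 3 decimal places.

SE = σ/√n = 8/√26 = 1.5689
z = (x̄−μ₀)/SE = (57.04−59)/1.5689 = -1.2493

test statistic = -1.249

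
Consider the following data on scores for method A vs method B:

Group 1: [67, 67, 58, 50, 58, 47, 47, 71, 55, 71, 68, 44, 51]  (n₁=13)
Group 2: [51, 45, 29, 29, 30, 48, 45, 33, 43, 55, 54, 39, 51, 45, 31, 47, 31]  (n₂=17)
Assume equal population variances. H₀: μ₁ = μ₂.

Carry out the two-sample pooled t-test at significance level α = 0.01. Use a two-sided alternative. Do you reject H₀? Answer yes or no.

reject H₀: yes

x̄₁=58.000, s₁=9.832, n₁=13
x̄₂=41.529, s₂=9.268, n₂=17
s_p² = [12·9.832² + 16·9.268²]/28 = 90.5084
SE = √(s_p²·(1/13+1/17)) = 3.5052
t = (58.000−41.529)/3.5052 = 4.6989
df = 28
p-value (two-sided) = 0.00006
At α=0.01: p < α → reject H₀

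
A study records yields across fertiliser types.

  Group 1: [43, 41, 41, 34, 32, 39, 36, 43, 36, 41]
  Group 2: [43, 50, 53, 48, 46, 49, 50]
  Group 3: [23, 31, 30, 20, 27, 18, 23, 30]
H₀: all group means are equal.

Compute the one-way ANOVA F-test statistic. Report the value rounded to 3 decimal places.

test statistic = 61.169

Group means [38.60, 48.43, 25.25], grand mean 37.080
SSB = Σnᵢ(x̄ᵢ−x̄)² = 2044.226; SSW = ΣΣ(x−x̄ᵢ)² = 367.614
MSB = 2044.226/2 = 1022.1129; MSW = 367.614/22 = 16.7097
F = MSB/MSW = 61.1687
df = (2, 22)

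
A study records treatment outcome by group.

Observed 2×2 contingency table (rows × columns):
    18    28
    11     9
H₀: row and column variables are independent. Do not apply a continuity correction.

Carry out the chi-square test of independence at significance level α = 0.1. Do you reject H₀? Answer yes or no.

reject H₀: no

Row totals [46, 20], col totals [29, 37], n=66
χ² = (18−20.21)²/20.21 + (28−25.79)²/25.79 + (11−8.79)²/8.79 + (9−11.21)²/11.21 = 1.4252
df = 1
p-value (upper-tail) = 0.23256
At α=0.1: p ≥ α → fail to reject H₀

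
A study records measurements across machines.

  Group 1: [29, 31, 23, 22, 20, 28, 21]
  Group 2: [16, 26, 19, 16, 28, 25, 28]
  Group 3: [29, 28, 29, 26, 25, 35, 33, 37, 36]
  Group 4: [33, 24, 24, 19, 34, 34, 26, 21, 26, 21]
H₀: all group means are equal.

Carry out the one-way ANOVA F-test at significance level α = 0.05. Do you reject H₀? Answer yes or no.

reject H₀: yes

Group means [24.86, 22.57, 30.89, 26.20], grand mean 26.424
SSB = Σnᵢ(x̄ᵢ−x̄)² = 301.000; SSW = ΣΣ(x−x̄ᵢ)² = 733.060
MSB = 301.000/3 = 100.3334; MSW = 733.060/29 = 25.2779
F = MSB/MSW = 3.9692
df = (3, 29)
p-value (upper-tail) = 0.01740
At α=0.05: p < α → reject H₀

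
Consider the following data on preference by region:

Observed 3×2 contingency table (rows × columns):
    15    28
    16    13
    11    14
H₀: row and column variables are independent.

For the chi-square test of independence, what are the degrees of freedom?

degrees of freedom = 2

df = (r−1)(c−1) = (3−1)·(2−1) = 2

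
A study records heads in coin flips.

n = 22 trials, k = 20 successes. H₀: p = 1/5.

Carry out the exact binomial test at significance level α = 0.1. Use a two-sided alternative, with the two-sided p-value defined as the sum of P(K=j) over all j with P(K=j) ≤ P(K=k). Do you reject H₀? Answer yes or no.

reject H₀: yes

Exact binomial: n=22, k=20, p₀=1/5=0.2000
P(X=j) = C(n,j)·p₀^j·(1−p₀)^(n−j); p = Σ P(X=j) over j with P(X=j) ≤ P(X=20)
p-value (two-sided) = 0.00000
At α=0.1: p < α → reject H₀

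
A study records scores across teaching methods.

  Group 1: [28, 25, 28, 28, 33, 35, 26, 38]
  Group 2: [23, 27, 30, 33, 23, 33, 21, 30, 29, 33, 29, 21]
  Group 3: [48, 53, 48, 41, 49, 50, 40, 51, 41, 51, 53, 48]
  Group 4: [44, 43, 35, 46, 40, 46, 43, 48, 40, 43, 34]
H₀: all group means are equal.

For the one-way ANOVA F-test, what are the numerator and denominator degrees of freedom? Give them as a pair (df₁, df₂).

k = 4 groups, N = 43 total
df = (k−1, N−k) = (4−1, 43−4) = (3, 39)

degrees of freedom = [3, 39]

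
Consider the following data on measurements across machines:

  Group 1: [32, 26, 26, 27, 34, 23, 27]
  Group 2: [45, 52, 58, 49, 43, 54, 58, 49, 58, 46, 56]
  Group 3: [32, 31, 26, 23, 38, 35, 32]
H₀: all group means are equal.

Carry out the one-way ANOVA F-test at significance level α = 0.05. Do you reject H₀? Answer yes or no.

reject H₀: yes

Group means [27.86, 51.64, 31.00], grand mean 39.200
SSB = Σnᵢ(x̄ᵢ−x̄)² = 3072.597; SSW = ΣΣ(x−x̄ᵢ)² = 553.403
MSB = 3072.597/2 = 1536.2987; MSW = 553.403/22 = 25.1547
F = MSB/MSW = 61.0741
df = (2, 22)
p-value (upper-tail) = 0.00000
At α=0.05: p < α → reject H₀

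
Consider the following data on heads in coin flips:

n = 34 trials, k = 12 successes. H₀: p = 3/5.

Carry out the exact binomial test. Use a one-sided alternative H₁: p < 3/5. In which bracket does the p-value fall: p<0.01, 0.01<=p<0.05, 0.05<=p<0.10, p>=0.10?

Exact binomial: n=34, k=12, p₀=3/5=0.6000
P(X≤12) from Σ C(n,i)·p₀^i·(1−p₀)^(n−i)
p-value (one-sided, H₁ less) = 0.00313
→ bracket: p<0.01

p-value bracket: p<0.01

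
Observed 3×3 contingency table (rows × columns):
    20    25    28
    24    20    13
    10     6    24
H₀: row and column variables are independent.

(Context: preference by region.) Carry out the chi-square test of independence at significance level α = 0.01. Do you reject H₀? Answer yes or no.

reject H₀: yes

Row totals [73, 57, 40], col totals [54, 51, 65], n=170
χ² = (20−23.19)²/23.19 + (25−21.90)²/21.90 + (28−27.91)²/27.91 + (24−18.11)²/18.11 + (20−17.10)²/17.10 + (13−21.79)²/21.79 + (10−12.71)²/12.71 + (6−12.00)²/12.00 + (24−15.29)²/15.29 = 15.3684
df = 4
p-value (upper-tail) = 0.00400
At α=0.01: p < α → reject H₀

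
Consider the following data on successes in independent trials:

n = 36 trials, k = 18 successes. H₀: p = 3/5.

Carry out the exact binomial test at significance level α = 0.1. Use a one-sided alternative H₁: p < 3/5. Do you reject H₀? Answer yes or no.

Exact binomial: n=36, k=18, p₀=3/5=0.6000
P(X≤18) from Σ C(n,i)·p₀^i·(1−p₀)^(n−i)
p-value (one-sided, H₁ less) = 0.14598
At α=0.1: p ≥ α → fail to reject H₀

reject H₀: no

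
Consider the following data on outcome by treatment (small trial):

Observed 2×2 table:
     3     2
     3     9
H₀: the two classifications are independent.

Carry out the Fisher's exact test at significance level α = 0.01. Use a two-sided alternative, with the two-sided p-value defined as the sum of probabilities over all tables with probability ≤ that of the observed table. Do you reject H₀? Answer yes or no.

Margins: r₁=5, r₂=12, c₁=6, c₂=11, n=17
p_obs = C(5,3)·C(12,3)/C(17,6); sum pmf over tables with pmf ≤ p_obs
p-value (two-sided) = 0.28006
At α=0.01: p ≥ α → fail to reject H₀

reject H₀: no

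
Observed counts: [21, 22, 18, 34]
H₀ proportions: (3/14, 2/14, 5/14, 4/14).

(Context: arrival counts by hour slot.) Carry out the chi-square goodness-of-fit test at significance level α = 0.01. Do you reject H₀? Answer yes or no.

n = 95; E_i = n·p_i = [20.36, 13.57, 33.93, 27.14]
χ² = (21−20.36)²/20.36 + (22−13.57)²/13.57 + (18−33.93)²/33.93 + (34−27.14)²/27.14 = 14.4653
df = 3
p-value (upper-tail) = 0.00234
At α=0.01: p < α → reject H₀

reject H₀: yes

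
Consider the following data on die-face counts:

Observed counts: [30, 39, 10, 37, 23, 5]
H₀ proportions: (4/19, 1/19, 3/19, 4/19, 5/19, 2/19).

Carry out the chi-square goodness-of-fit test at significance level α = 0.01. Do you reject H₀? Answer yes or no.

n = 144; E_i = n·p_i = [30.32, 7.58, 22.74, 30.32, 37.89, 15.16]
χ² = (30−30.32)²/30.32 + (39−7.58)²/7.58 + (10−22.74)²/22.74 + (37−30.32)²/30.32 + (23−37.89)²/37.89 + (5−15.16)²/15.16 = 151.5402
df = 5
p-value (upper-tail) = 0.00000
At α=0.01: p < α → reject H₀

reject H₀: yes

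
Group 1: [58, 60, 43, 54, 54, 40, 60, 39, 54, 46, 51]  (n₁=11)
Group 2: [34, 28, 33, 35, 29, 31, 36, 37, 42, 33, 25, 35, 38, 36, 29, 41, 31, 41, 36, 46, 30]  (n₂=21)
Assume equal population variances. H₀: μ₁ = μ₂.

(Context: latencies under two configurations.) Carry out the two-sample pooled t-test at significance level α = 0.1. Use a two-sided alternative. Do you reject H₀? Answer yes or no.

reject H₀: yes

x̄₁=50.818, s₁=7.692, n₁=11
x̄₂=34.571, s₂=5.202, n₂=21
s_p² = [10·7.692² + 20·5.202²]/30 = 37.7593
SE = √(s_p²·(1/11+1/21)) = 2.2871
t = (50.818−34.571)/2.2871 = 7.1037
df = 30
p-value (two-sided) = 0.00000
At α=0.1: p < α → reject H₀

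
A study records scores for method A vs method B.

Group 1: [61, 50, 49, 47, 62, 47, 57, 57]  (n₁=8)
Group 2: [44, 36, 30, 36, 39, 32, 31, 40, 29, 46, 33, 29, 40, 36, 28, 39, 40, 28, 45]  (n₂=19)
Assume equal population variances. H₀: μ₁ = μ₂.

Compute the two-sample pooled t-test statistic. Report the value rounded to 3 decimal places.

x̄₁=53.750, s₁=6.205, n₁=8
x̄₂=35.842, s₂=5.881, n₂=19
s_p² = [7·6.205² + 18·5.881²]/25 = 35.6811
SE = √(s_p²·(1/8+1/19)) = 2.5176
t = (53.750−35.842)/2.5176 = 7.1132
df = 25

test statistic = 7.113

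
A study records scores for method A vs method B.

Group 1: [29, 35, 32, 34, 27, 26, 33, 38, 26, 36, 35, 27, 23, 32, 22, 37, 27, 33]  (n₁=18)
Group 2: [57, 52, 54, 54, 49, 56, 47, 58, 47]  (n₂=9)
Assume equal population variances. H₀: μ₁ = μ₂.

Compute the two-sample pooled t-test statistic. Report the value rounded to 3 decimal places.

x̄₁=30.667, s₁=4.887, n₁=18
x̄₂=52.667, s₂=4.183, n₂=9
s_p² = [17·4.887² + 8·4.183²]/25 = 21.8400
SE = √(s_p²·(1/18+1/9)) = 1.9079
t = (30.667−52.667)/1.9079 = -11.5311
df = 25

test statistic = -11.531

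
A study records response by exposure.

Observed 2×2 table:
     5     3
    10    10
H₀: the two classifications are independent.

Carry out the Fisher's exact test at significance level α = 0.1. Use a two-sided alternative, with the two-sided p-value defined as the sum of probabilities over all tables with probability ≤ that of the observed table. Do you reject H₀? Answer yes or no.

Margins: r₁=8, r₂=20, c₁=15, c₂=13, n=28
p_obs = C(8,5)·C(20,10)/C(28,15); sum pmf over tables with pmf ≤ p_obs
p-value (two-sided) = 0.68599
At α=0.1: p ≥ α → fail to reject H₀

reject H₀: no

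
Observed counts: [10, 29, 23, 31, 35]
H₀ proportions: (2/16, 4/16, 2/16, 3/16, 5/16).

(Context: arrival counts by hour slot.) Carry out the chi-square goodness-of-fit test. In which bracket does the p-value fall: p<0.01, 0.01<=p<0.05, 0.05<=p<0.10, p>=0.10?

p-value bracket: 0.05<=p<0.10

n = 128; E_i = n·p_i = [16.00, 32.00, 16.00, 24.00, 40.00]
χ² = (10−16.00)²/16.00 + (29−32.00)²/32.00 + (23−16.00)²/16.00 + (31−24.00)²/24.00 + (35−40.00)²/40.00 = 8.2604
df = 4
p-value (upper-tail) = 0.08249
→ bracket: 0.05<=p<0.10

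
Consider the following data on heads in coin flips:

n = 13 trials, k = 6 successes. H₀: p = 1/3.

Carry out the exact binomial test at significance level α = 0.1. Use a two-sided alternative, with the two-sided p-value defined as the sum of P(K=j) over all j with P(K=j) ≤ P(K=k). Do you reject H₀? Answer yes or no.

reject H₀: no

Exact binomial: n=13, k=6, p₀=1/3=0.3333
P(X=j) = C(n,j)·p₀^j·(1−p₀)^(n−j); p = Σ P(X=j) over j with P(X=j) ≤ P(X=6)
p-value (two-sided) = 0.38004
At α=0.1: p ≥ α → fail to reject H₀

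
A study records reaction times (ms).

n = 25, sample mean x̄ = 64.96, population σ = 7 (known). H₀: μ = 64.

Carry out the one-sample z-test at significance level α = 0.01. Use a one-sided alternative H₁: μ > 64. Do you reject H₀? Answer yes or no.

reject H₀: no

SE = σ/√n = 7/√25 = 1.4000
z = (x̄−μ₀)/SE = (64.96−64)/1.4000 = 0.6857
p-value (one-sided, H₁ greater) = 0.24645
At α=0.01: p ≥ α → fail to reject H₀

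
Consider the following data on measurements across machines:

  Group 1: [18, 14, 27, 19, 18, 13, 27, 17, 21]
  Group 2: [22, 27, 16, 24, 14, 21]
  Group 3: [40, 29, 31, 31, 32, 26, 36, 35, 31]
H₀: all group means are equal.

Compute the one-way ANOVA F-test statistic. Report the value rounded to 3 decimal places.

Group means [19.33, 20.67, 32.33], grand mean 24.542
SSB = Σnᵢ(x̄ᵢ−x̄)² = 880.625; SSW = ΣΣ(x−x̄ᵢ)² = 453.333
MSB = 880.625/2 = 440.3125; MSW = 453.333/21 = 21.5873
F = MSB/MSW = 20.3968
df = (2, 21)

test statistic = 20.397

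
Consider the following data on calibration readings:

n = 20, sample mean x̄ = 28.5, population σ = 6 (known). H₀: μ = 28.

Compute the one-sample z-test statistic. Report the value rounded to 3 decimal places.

SE = σ/√n = 6/√20 = 1.3416
z = (x̄−μ₀)/SE = (28.5−28)/1.3416 = 0.3727

test statistic = 0.373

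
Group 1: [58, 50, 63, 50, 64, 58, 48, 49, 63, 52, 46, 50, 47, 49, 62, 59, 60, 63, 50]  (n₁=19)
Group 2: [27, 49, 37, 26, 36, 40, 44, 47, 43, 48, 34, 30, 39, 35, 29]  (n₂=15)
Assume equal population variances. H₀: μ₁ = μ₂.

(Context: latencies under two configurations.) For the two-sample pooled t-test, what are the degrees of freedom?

df = n₁ + n₂ − 2 = 19 + 15 − 2 = 32

degrees of freedom = 32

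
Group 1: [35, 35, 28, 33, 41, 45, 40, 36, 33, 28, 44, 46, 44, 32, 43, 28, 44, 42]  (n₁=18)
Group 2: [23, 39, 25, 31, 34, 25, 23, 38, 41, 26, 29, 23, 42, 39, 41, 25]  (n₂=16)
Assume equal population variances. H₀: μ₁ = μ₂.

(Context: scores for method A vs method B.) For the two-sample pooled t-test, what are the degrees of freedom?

degrees of freedom = 32

df = n₁ + n₂ − 2 = 18 + 16 − 2 = 32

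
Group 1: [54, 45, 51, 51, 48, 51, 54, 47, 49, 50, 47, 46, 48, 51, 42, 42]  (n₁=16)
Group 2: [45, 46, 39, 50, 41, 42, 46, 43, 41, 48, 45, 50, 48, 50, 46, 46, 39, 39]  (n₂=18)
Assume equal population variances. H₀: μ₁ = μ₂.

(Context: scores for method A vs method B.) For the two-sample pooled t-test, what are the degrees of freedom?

degrees of freedom = 32

df = n₁ + n₂ − 2 = 16 + 18 − 2 = 32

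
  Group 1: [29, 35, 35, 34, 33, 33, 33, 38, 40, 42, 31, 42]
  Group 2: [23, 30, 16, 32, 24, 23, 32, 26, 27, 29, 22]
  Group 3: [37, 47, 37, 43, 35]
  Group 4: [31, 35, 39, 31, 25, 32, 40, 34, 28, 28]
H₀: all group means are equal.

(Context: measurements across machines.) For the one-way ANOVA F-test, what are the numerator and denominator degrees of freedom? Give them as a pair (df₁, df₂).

k = 4 groups, N = 38 total
df = (k−1, N−k) = (4−1, 38−4) = (3, 34)

degrees of freedom = [3, 34]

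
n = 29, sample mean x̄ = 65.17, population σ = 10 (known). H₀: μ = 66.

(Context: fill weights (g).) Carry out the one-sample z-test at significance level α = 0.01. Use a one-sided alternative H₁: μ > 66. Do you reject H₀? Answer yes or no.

reject H₀: no

SE = σ/√n = 10/√29 = 1.8570
z = (x̄−μ₀)/SE = (65.17−66)/1.8570 = -0.4470
p-value (one-sided, H₁ greater) = 0.67255
At α=0.01: p ≥ α → fail to reject H₀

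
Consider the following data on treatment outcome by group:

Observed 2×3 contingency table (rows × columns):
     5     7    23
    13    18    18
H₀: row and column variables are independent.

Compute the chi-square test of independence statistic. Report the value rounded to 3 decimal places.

Row totals [35, 49], col totals [18, 25, 41], n=84
χ² = (5−7.50)²/7.50 + (7−10.42)²/10.42 + (23−17.08)²/17.08 + (13−10.50)²/10.50 + (18−14.58)²/14.58 + (18−23.92)²/23.92 = 6.8626
df = 2

test statistic = 6.863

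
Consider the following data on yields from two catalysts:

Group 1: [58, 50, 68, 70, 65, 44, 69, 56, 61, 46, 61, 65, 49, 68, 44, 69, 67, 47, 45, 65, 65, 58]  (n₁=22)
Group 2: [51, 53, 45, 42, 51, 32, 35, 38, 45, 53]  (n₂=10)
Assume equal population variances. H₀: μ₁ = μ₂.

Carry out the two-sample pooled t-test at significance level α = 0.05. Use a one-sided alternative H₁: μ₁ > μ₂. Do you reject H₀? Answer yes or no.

x̄₁=58.636, s₁=9.379, n₁=22
x̄₂=44.500, s₂=7.634, n₂=10
s_p² = [21·9.379² + 9·7.634²]/30 = 79.0530
SE = √(s_p²·(1/22+1/10)) = 3.3910
t = (58.636−44.500)/3.3910 = 4.1688
df = 30
p-value (one-sided, H₁ greater) = 0.00012
At α=0.05: p < α → reject H₀

reject H₀: yes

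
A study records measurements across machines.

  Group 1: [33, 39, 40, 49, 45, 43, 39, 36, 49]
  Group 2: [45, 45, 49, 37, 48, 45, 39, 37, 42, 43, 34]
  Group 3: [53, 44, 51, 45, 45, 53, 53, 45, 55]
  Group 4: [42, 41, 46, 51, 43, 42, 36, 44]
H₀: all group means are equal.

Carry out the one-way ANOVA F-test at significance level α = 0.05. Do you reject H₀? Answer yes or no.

Group means [41.44, 42.18, 49.33, 43.12], grand mean 43.946
SSB = Σnᵢ(x̄ᵢ−x̄)² = 357.158; SSW = ΣΣ(x−x̄ᵢ)² = 768.734
MSB = 357.158/3 = 119.0528; MSW = 768.734/33 = 23.2950
F = MSB/MSW = 5.1107
df = (3, 33)
p-value (upper-tail) = 0.00515
At α=0.05: p < α → reject H₀

reject H₀: yes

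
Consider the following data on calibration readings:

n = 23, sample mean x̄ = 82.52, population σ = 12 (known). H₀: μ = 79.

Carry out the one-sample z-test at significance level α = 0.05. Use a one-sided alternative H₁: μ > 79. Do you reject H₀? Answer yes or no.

SE = σ/√n = 12/√23 = 2.5022
z = (x̄−μ₀)/SE = (82.52−79)/2.5022 = 1.4068
p-value (one-sided, H₁ greater) = 0.07975
At α=0.05: p ≥ α → fail to reject H₀

reject H₀: no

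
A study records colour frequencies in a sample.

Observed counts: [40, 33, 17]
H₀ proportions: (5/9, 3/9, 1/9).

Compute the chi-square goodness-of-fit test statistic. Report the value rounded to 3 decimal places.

n = 90; E_i = n·p_i = [50.00, 30.00, 10.00]
χ² = (40−50.00)²/50.00 + (33−30.00)²/30.00 + (17−10.00)²/10.00 = 7.2000
df = 2

test statistic = 7.200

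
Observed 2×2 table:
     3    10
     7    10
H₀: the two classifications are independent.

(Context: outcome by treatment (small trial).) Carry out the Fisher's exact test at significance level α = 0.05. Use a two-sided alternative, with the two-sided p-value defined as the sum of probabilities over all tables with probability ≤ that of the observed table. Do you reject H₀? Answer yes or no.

reject H₀: no

Margins: r₁=13, r₂=17, c₁=10, c₂=20, n=30
p_obs = C(13,3)·C(17,7)/C(30,10); sum pmf over tables with pmf ≤ p_obs
p-value (two-sided) = 0.44041
At α=0.05: p ≥ α → fail to reject H₀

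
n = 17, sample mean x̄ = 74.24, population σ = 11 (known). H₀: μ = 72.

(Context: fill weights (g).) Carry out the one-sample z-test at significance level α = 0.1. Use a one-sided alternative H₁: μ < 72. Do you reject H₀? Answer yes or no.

SE = σ/√n = 11/√17 = 2.6679
z = (x̄−μ₀)/SE = (74.24−72)/2.6679 = 0.8396
p-value (one-sided, H₁ less) = 0.79944
At α=0.1: p ≥ α → fail to reject H₀

reject H₀: no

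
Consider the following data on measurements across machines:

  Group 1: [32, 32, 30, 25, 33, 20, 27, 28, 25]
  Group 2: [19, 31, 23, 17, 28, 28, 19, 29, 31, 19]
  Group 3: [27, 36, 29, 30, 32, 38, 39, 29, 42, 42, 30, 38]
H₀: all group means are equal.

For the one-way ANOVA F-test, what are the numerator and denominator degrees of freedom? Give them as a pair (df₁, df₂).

k = 3 groups, N = 31 total
df = (k−1, N−k) = (3−1, 31−3) = (2, 28)

degrees of freedom = [2, 28]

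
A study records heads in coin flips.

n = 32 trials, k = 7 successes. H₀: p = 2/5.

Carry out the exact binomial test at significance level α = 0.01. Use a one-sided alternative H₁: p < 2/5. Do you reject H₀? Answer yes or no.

reject H₀: no

Exact binomial: n=32, k=7, p₀=2/5=0.4000
P(X≤7) from Σ C(n,i)·p₀^i·(1−p₀)^(n−i)
p-value (one-sided, H₁ less) = 0.02482
At α=0.01: p ≥ α → fail to reject H₀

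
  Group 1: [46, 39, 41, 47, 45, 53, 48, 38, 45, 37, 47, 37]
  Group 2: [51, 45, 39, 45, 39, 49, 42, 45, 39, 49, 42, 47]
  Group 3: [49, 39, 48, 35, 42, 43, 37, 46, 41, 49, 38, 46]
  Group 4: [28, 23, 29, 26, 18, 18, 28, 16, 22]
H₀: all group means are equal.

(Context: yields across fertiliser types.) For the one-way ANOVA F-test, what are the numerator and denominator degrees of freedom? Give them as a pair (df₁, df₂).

k = 4 groups, N = 45 total
df = (k−1, N−k) = (4−1, 45−4) = (3, 41)

degrees of freedom = [3, 41]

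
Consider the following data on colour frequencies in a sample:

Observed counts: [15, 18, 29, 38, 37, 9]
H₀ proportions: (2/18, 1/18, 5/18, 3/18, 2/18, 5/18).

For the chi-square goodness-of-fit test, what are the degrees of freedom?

degrees of freedom = 5

df = k − 1 = 6 − 1 = 5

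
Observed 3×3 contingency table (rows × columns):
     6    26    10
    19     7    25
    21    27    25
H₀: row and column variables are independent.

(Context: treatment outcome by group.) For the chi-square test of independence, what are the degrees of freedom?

df = (r−1)(c−1) = (3−1)·(3−1) = 4

degrees of freedom = 4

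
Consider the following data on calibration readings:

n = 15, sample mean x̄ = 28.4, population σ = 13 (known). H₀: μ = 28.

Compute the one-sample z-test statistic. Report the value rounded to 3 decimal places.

SE = σ/√n = 13/√15 = 3.3566
z = (x̄−μ₀)/SE = (28.4−28)/3.3566 = 0.1192

test statistic = 0.119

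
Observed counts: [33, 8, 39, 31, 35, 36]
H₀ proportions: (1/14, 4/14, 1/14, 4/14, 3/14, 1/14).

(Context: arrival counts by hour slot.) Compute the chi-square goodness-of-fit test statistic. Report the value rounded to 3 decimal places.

test statistic = 169.583

n = 182; E_i = n·p_i = [13.00, 52.00, 13.00, 52.00, 39.00, 13.00]
χ² = (33−13.00)²/13.00 + (8−52.00)²/52.00 + (39−13.00)²/13.00 + (31−52.00)²/52.00 + (35−39.00)²/39.00 + (36−13.00)²/13.00 = 169.5833
df = 5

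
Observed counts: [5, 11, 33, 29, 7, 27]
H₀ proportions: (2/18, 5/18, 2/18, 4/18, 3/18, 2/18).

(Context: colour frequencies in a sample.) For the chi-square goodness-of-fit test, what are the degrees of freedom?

df = k − 1 = 6 − 1 = 5

degrees of freedom = 5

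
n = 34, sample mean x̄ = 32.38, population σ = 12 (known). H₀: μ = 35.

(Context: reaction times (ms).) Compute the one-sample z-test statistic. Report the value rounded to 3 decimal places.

test statistic = -1.273

SE = σ/√n = 12/√34 = 2.0580
z = (x̄−μ₀)/SE = (32.38−35)/2.0580 = -1.2731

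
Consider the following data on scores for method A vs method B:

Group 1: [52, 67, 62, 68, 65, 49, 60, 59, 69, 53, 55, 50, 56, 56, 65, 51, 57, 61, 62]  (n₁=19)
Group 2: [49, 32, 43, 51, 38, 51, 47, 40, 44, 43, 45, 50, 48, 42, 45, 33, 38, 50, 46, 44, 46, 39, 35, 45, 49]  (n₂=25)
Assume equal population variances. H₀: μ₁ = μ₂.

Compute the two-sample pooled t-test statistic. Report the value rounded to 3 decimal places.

test statistic = 8.497

x̄₁=58.789, s₁=6.268, n₁=19
x̄₂=43.720, s₂=5.474, n₂=25
s_p² = [18·6.268² + 24·5.474²]/42 = 33.9571
SE = √(s_p²·(1/19+1/25)) = 1.7736
t = (58.789−43.720)/1.7736 = 8.4968
df = 42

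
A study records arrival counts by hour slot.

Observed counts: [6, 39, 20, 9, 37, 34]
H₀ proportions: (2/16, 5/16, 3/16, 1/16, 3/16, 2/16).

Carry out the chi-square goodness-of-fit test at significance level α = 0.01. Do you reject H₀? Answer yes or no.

reject H₀: yes

n = 145; E_i = n·p_i = [18.12, 45.31, 27.19, 9.06, 27.19, 18.12]
χ² = (6−18.12)²/18.12 + (39−45.31)²/45.31 + (20−27.19)²/27.19 + (9−9.06)²/9.06 + (37−27.19)²/27.19 + (34−18.12)²/18.12 = 28.3370
df = 5
p-value (upper-tail) = 0.00003
At α=0.01: p < α → reject H₀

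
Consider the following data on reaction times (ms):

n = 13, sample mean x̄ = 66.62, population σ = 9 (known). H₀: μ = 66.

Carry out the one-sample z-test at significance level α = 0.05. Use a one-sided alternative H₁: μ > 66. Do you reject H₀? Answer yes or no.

SE = σ/√n = 9/√13 = 2.4962
z = (x̄−μ₀)/SE = (66.62−66)/2.4962 = 0.2484
p-value (one-sided, H₁ greater) = 0.40192
At α=0.05: p ≥ α → fail to reject H₀

reject H₀: no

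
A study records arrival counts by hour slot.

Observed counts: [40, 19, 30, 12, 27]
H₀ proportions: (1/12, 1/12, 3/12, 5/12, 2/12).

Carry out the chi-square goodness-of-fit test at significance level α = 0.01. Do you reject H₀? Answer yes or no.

reject H₀: yes

n = 128; E_i = n·p_i = [10.67, 10.67, 32.00, 53.33, 21.33]
χ² = (40−10.67)²/10.67 + (19−10.67)²/10.67 + (30−32.00)²/32.00 + (12−53.33)²/53.33 + (27−21.33)²/21.33 = 120.8406
df = 4
p-value (upper-tail) = 0.00000
At α=0.01: p < α → reject H₀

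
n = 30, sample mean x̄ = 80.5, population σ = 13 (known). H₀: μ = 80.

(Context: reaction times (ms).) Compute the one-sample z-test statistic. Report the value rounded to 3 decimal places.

SE = σ/√n = 13/√30 = 2.3735
z = (x̄−μ₀)/SE = (80.5−80)/2.3735 = 0.2107

test statistic = 0.211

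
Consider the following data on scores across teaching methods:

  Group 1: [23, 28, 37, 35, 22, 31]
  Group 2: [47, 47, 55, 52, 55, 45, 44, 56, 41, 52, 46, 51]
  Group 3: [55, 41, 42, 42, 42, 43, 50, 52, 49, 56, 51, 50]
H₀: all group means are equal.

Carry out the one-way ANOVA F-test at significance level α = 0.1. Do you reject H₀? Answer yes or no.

reject H₀: yes

Group means [29.33, 49.25, 47.75], grand mean 44.667
SSB = Σnᵢ(x̄ᵢ−x̄)² = 1776.833; SSW = ΣΣ(x−x̄ᵢ)² = 781.833
MSB = 1776.833/2 = 888.4167; MSW = 781.833/27 = 28.9568
F = MSB/MSW = 30.6808
df = (2, 27)
p-value (upper-tail) = 0.00000
At α=0.1: p < α → reject H₀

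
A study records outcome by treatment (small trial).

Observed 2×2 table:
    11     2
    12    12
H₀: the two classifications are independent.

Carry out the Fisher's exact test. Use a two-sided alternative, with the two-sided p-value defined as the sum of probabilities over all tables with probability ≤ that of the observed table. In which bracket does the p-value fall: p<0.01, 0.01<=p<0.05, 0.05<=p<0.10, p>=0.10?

Margins: r₁=13, r₂=24, c₁=23, c₂=14, n=37
p_obs = C(13,11)·C(24,12)/C(37,23); sum pmf over tables with pmf ≤ p_obs
p-value (two-sided) = 0.07404
→ bracket: 0.05<=p<0.10

p-value bracket: 0.05<=p<0.10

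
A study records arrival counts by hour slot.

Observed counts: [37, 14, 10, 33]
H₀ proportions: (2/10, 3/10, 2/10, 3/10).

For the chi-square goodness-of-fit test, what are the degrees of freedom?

df = k − 1 = 4 − 1 = 3

degrees of freedom = 3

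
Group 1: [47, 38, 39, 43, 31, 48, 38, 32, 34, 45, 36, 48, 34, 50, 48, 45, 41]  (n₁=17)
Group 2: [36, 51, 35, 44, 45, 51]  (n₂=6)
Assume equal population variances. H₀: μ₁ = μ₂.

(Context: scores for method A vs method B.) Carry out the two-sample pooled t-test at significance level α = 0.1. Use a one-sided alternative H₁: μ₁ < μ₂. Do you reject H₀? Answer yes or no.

reject H₀: no

x̄₁=41.000, s₁=6.255, n₁=17
x̄₂=43.667, s₂=6.976, n₂=6
s_p² = [16·6.255² + 5·6.976²]/21 = 41.3968
SE = √(s_p²·(1/17+1/6)) = 3.0553
t = (41.000−43.667)/3.0553 = -0.8728
df = 21
p-value (one-sided, H₁ less) = 0.19632
At α=0.1: p ≥ α → fail to reject H₀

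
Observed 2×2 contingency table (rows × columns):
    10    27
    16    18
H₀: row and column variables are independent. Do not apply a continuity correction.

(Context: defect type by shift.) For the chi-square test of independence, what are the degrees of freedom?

degrees of freedom = 1

df = (r−1)(c−1) = (2−1)·(2−1) = 1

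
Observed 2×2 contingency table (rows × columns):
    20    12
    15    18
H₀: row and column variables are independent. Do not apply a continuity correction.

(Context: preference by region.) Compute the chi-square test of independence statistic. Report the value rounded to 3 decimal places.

Row totals [32, 33], col totals [35, 30], n=65
χ² = (20−17.23)²/17.23 + (12−14.77)²/14.77 + (15−17.77)²/17.77 + (18−15.23)²/15.23 = 1.8994
df = 1

test statistic = 1.899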